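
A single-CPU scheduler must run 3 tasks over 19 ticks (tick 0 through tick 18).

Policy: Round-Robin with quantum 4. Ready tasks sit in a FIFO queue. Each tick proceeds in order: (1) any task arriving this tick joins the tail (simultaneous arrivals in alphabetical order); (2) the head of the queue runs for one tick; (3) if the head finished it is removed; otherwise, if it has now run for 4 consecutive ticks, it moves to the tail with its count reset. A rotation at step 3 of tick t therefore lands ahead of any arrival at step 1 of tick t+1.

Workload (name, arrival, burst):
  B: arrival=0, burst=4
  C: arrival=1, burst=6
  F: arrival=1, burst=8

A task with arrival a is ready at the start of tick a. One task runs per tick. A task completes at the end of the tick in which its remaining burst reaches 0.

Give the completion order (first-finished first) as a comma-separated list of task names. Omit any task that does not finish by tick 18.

completion order = B, C, F

t=0: queue=[B] q_used=0 → run B
t=1: queue=[B,C,F] q_used=1 → run B
t=2: queue=[B,C,F] q_used=2 → run B
t=3: queue=[B,C,F] q_used=3 → run B
t=4: queue=[C,F] q_used=0 → run C
t=5: queue=[C,F] q_used=1 → run C
t=6: queue=[C,F] q_used=2 → run C
t=7: queue=[C,F] q_used=3 → run C
t=8: queue=[F,C] q_used=0 → run F
t=9: queue=[F,C] q_used=1 → run F
t=10: queue=[F,C] q_used=2 → run F
t=11: queue=[F,C] q_used=3 → run F
t=12: queue=[C,F] q_used=0 → run C
t=13: queue=[C,F] q_used=1 → run C
t=14: queue=[F] q_used=0 → run F
t=15: queue=[F] q_used=1 → run F
t=16: queue=[F] q_used=2 → run F
t=17: queue=[F] q_used=3 → run F
t=18: (idle)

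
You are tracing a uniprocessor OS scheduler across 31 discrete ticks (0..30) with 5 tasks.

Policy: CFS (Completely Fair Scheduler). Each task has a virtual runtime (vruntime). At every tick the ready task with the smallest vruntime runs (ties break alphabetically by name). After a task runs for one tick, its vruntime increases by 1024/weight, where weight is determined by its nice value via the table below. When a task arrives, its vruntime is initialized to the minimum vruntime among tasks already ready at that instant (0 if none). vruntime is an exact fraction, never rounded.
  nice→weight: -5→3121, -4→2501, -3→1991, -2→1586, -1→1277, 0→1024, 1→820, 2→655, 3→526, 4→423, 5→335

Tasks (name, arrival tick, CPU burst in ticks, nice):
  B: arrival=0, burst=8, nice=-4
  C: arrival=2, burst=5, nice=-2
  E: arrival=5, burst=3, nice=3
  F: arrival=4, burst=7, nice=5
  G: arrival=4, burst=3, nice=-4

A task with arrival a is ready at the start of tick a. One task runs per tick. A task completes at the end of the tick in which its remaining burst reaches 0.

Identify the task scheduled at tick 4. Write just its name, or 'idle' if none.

running at tick 4 = B

t=0: vr[B=0] → run B
t=1: vr[B=1024/2501] → run B
t=2: vr[B=2048/2501 C=2048/2501] → run B
t=3: vr[B=3072/2501 C=2048/2501] → run C
t=4: vr[B=3072/2501 C=47616/32513 F=3072/2501 G=3072/2501] → run B
t=5: vr[B=4096/2501 C=47616/32513 E=3072/2501 F=3072/2501 G=3072/2501] → run E
t=6: vr[B=4096/2501 C=47616/32513 E=2088448/657763 F=3072/2501 G=3072/2501] → run F
t=7: vr[B=4096/2501 C=47616/32513 E=2088448/657763 F=3590144/837835 G=3072/2501] → run G
t=8: vr[B=4096/2501 C=47616/32513 E=2088448/657763 F=3590144/837835 G=4096/2501] → run C
t=9: vr[B=4096/2501 C=68608/32513 E=2088448/657763 F=3590144/837835 G=4096/2501] → run B
t=10: vr[B=5120/2501 C=68608/32513 E=2088448/657763 F=3590144/837835 G=4096/2501] → run G
t=11: vr[B=5120/2501 C=68608/32513 E=2088448/657763 F=3590144/837835 G=5120/2501] → run B
t=12: vr[B=6144/2501 C=68608/32513 E=2088448/657763 F=3590144/837835 G=5120/2501] → run G
t=13: vr[B=6144/2501 C=68608/32513 E=2088448/657763 F=3590144/837835] → run C
t=14: vr[B=6144/2501 C=89600/32513 E=2088448/657763 F=3590144/837835] → run B
t=15: vr[B=7168/2501 C=89600/32513 E=2088448/657763 F=3590144/837835] → run C
t=16: vr[B=7168/2501 C=110592/32513 E=2088448/657763 F=3590144/837835] → run B
t=17: vr[C=110592/32513 E=2088448/657763 F=3590144/837835] → run E
t=18: vr[C=110592/32513 E=3368960/657763 F=3590144/837835] → run C
t=19: vr[E=3368960/657763 F=3590144/837835] → run F
t=20: vr[E=3368960/657763 F=6151168/837835] → run E
t=21: vr[F=6151168/837835] → run F
t=22: vr[F=8712192/837835] → run F
t=23: vr[F=11273216/837835] → run F
t=24: vr[F=2766848/167567] → run F
t=25: vr[F=16395264/837835] → run F
t=26: (idle)
t=27: (idle)
t=28: (idle)
t=29: (idle)
t=30: (idle)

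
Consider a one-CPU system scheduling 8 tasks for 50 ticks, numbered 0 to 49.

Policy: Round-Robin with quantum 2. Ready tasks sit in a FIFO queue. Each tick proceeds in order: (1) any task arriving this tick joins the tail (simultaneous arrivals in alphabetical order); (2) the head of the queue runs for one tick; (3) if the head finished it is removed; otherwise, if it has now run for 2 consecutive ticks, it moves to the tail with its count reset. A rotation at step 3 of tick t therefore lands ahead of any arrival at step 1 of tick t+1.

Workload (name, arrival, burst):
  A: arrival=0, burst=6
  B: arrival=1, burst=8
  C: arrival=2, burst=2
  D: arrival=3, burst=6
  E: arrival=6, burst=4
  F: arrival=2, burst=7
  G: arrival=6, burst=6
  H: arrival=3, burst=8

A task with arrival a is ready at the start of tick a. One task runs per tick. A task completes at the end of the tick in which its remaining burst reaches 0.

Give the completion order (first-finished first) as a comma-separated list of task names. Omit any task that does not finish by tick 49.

t=0: queue=[A] q_used=0 → run A
t=1: queue=[A,B] q_used=1 → run A
t=2: queue=[B,A,C,F] q_used=0 → run B
t=3: queue=[B,A,C,F,D,H] q_used=1 → run B
t=4: queue=[A,C,F,D,H,B] q_used=0 → run A
t=5: queue=[A,C,F,D,H,B] q_used=1 → run A
t=6: queue=[C,F,D,H,B,A,E,G] q_used=0 → run C
t=7: queue=[C,F,D,H,B,A,E,G] q_used=1 → run C
t=8: queue=[F,D,H,B,A,E,G] q_used=0 → run F
t=9: queue=[F,D,H,B,A,E,G] q_used=1 → run F
t=10: queue=[D,H,B,A,E,G,F] q_used=0 → run D
t=11: queue=[D,H,B,A,E,G,F] q_used=1 → run D
t=12: queue=[H,B,A,E,G,F,D] q_used=0 → run H
t=13: queue=[H,B,A,E,G,F,D] q_used=1 → run H
t=14: queue=[B,A,E,G,F,D,H] q_used=0 → run B
t=15: queue=[B,A,E,G,F,D,H] q_used=1 → run B
t=16: queue=[A,E,G,F,D,H,B] q_used=0 → run A
t=17: queue=[A,E,G,F,D,H,B] q_used=1 → run A
t=18: queue=[E,G,F,D,H,B] q_used=0 → run E
t=19: queue=[E,G,F,D,H,B] q_used=1 → run E
t=20: queue=[G,F,D,H,B,E] q_used=0 → run G
t=21: queue=[G,F,D,H,B,E] q_used=1 → run G
t=22: queue=[F,D,H,B,E,G] q_used=0 → run F
t=23: queue=[F,D,H,B,E,G] q_used=1 → run F
t=24: queue=[D,H,B,E,G,F] q_used=0 → run D
t=25: queue=[D,H,B,E,G,F] q_used=1 → run D
t=26: queue=[H,B,E,G,F,D] q_used=0 → run H
t=27: queue=[H,B,E,G,F,D] q_used=1 → run H
t=28: queue=[B,E,G,F,D,H] q_used=0 → run B
t=29: queue=[B,E,G,F,D,H] q_used=1 → run B
t=30: queue=[E,G,F,D,H,B] q_used=0 → run E
t=31: queue=[E,G,F,D,H,B] q_used=1 → run E
t=32: queue=[G,F,D,H,B] q_used=0 → run G
t=33: queue=[G,F,D,H,B] q_used=1 → run G
t=34: queue=[F,D,H,B,G] q_used=0 → run F
t=35: queue=[F,D,H,B,G] q_used=1 → run F
t=36: queue=[D,H,B,G,F] q_used=0 → run D
t=37: queue=[D,H,B,G,F] q_used=1 → run D
t=38: queue=[H,B,G,F] q_used=0 → run H
t=39: queue=[H,B,G,F] q_used=1 → run H
t=40: queue=[B,G,F,H] q_used=0 → run B
t=41: queue=[B,G,F,H] q_used=1 → run B
t=42: queue=[G,F,H] q_used=0 → run G
t=43: queue=[G,F,H] q_used=1 → run G
t=44: queue=[F,H] q_used=0 → run F
t=45: queue=[H] q_used=0 → run H
t=46: queue=[H] q_used=1 → run H
t=47: (idle)
t=48: (idle)
t=49: (idle)

completion order = C, A, E, D, B, G, F, H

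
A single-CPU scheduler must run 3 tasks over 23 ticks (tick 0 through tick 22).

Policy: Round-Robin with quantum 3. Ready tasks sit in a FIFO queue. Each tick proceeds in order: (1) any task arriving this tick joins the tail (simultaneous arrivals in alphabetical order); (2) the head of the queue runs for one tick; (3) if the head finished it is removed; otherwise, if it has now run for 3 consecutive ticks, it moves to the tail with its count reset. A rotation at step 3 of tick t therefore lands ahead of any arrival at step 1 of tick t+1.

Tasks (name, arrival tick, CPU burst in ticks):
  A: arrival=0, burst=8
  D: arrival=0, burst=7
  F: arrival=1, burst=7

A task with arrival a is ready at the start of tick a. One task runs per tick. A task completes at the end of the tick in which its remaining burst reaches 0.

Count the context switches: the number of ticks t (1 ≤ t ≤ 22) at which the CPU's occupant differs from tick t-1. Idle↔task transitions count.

context switches = 9

t=0: queue=[A,D] q_used=0 → run A
t=1: queue=[A,D,F] q_used=1 → run A
t=2: queue=[A,D,F] q_used=2 → run A
t=3: queue=[D,F,A] q_used=0 → run D
t=4: queue=[D,F,A] q_used=1 → run D
t=5: queue=[D,F,A] q_used=2 → run D
t=6: queue=[F,A,D] q_used=0 → run F
t=7: queue=[F,A,D] q_used=1 → run F
t=8: queue=[F,A,D] q_used=2 → run F
t=9: queue=[A,D,F] q_used=0 → run A
t=10: queue=[A,D,F] q_used=1 → run A
t=11: queue=[A,D,F] q_used=2 → run A
t=12: queue=[D,F,A] q_used=0 → run D
t=13: queue=[D,F,A] q_used=1 → run D
t=14: queue=[D,F,A] q_used=2 → run D
t=15: queue=[F,A,D] q_used=0 → run F
t=16: queue=[F,A,D] q_used=1 → run F
t=17: queue=[F,A,D] q_used=2 → run F
t=18: queue=[A,D,F] q_used=0 → run A
t=19: queue=[A,D,F] q_used=1 → run A
t=20: queue=[D,F] q_used=0 → run D
t=21: queue=[F] q_used=0 → run F
t=22: (idle)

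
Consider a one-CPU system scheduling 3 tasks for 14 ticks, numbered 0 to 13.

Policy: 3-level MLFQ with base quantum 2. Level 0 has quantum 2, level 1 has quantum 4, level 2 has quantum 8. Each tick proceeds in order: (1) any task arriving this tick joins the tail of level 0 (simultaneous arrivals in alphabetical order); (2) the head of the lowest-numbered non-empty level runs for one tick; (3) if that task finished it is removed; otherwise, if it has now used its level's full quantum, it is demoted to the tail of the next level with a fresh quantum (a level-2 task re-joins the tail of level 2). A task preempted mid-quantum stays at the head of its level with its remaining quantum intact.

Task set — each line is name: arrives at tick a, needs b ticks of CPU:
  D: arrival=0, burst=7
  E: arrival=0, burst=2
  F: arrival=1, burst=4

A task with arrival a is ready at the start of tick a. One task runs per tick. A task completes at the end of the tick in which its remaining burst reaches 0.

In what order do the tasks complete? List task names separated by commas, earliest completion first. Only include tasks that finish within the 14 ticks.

completion order = E, F, D

t=0: L0/L1/L2 = DE/-/- → run D
t=1: L0/L1/L2 = DEF/-/- → run D
t=2: L0/L1/L2 = EF/D/- → run E
t=3: L0/L1/L2 = EF/D/- → run E
t=4: L0/L1/L2 = F/D/- → run F
t=5: L0/L1/L2 = F/D/- → run F
t=6: L0/L1/L2 = -/DF/- → run D
t=7: L0/L1/L2 = -/DF/- → run D
t=8: L0/L1/L2 = -/DF/- → run D
t=9: L0/L1/L2 = -/DF/- → run D
t=10: L0/L1/L2 = -/F/D → run F
t=11: L0/L1/L2 = -/F/D → run F
t=12: L0/L1/L2 = -/-/D → run D
t=13: (idle)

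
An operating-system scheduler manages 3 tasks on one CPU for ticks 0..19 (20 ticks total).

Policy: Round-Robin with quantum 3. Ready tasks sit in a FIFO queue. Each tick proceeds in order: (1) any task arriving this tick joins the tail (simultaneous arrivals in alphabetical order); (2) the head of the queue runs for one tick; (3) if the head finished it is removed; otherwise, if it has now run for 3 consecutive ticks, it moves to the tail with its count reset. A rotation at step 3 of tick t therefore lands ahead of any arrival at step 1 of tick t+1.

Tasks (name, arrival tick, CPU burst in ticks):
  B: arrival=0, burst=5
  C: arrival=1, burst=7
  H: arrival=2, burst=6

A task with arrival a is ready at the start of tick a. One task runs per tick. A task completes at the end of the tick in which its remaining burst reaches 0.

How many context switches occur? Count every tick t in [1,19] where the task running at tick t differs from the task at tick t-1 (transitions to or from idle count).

t=0: queue=[B] q_used=0 → run B
t=1: queue=[B,C] q_used=1 → run B
t=2: queue=[B,C,H] q_used=2 → run B
t=3: queue=[C,H,B] q_used=0 → run C
t=4: queue=[C,H,B] q_used=1 → run C
t=5: queue=[C,H,B] q_used=2 → run C
t=6: queue=[H,B,C] q_used=0 → run H
t=7: queue=[H,B,C] q_used=1 → run H
t=8: queue=[H,B,C] q_used=2 → run H
t=9: queue=[B,C,H] q_used=0 → run B
t=10: queue=[B,C,H] q_used=1 → run B
t=11: queue=[C,H] q_used=0 → run C
t=12: queue=[C,H] q_used=1 → run C
t=13: queue=[C,H] q_used=2 → run C
t=14: queue=[H,C] q_used=0 → run H
t=15: queue=[H,C] q_used=1 → run H
t=16: queue=[H,C] q_used=2 → run H
t=17: queue=[C] q_used=0 → run C
t=18: (idle)
t=19: (idle)

context switches = 7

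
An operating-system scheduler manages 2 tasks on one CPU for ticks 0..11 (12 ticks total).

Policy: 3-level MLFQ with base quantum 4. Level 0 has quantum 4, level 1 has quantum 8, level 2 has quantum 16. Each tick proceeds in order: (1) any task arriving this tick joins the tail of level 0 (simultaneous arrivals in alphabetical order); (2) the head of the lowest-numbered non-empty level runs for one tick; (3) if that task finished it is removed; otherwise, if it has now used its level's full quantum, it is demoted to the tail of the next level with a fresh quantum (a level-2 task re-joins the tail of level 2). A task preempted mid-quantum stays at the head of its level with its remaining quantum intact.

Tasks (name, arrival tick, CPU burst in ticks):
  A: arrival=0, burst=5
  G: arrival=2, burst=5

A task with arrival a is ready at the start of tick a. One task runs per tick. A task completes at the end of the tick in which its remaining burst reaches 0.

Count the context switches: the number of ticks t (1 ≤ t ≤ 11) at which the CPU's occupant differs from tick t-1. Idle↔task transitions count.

context switches = 4

t=0: L0/L1/L2 = A/-/- → run A
t=1: L0/L1/L2 = A/-/- → run A
t=2: L0/L1/L2 = AG/-/- → run A
t=3: L0/L1/L2 = AG/-/- → run A
t=4: L0/L1/L2 = G/A/- → run G
t=5: L0/L1/L2 = G/A/- → run G
t=6: L0/L1/L2 = G/A/- → run G
t=7: L0/L1/L2 = G/A/- → run G
t=8: L0/L1/L2 = -/AG/- → run A
t=9: L0/L1/L2 = -/G/- → run G
t=10: (idle)
t=11: (idle)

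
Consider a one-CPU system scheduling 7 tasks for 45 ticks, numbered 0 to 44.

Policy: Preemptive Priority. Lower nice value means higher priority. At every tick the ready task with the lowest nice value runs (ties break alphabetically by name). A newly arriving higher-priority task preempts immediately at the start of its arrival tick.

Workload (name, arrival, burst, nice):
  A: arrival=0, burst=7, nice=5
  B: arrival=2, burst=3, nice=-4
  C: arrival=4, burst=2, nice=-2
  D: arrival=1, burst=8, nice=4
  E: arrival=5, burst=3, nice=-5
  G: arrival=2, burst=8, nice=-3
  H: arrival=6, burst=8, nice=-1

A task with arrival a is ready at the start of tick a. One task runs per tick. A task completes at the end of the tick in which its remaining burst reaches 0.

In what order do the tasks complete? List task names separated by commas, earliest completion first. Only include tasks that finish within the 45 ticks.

t=0: ready={A} → run A
t=1: ready={A,D} → run D
t=2: ready={A,B,D,G} → run B
t=3: ready={A,B,D,G} → run B
t=4: ready={A,B,C,D,G} → run B
t=5: ready={A,C,D,E,G} → run E
t=6: ready={A,C,D,E,G,H} → run E
t=7: ready={A,C,D,E,G,H} → run E
t=8: ready={A,C,D,G,H} → run G
t=9: ready={A,C,D,G,H} → run G
t=10: ready={A,C,D,G,H} → run G
t=11: ready={A,C,D,G,H} → run G
t=12: ready={A,C,D,G,H} → run G
t=13: ready={A,C,D,G,H} → run G
t=14: ready={A,C,D,G,H} → run G
t=15: ready={A,C,D,G,H} → run G
t=16: ready={A,C,D,H} → run C
t=17: ready={A,C,D,H} → run C
t=18: ready={A,D,H} → run H
t=19: ready={A,D,H} → run H
t=20: ready={A,D,H} → run H
t=21: ready={A,D,H} → run H
t=22: ready={A,D,H} → run H
t=23: ready={A,D,H} → run H
t=24: ready={A,D,H} → run H
t=25: ready={A,D,H} → run H
t=26: ready={A,D} → run D
t=27: ready={A,D} → run D
t=28: ready={A,D} → run D
t=29: ready={A,D} → run D
t=30: ready={A,D} → run D
t=31: ready={A,D} → run D
t=32: ready={A,D} → run D
t=33: ready={A} → run A
t=34: ready={A} → run A
t=35: ready={A} → run A
t=36: ready={A} → run A
t=37: ready={A} → run A
t=38: ready={A} → run A
t=39: (idle)
t=40: (idle)
t=41: (idle)
t=42: (idle)
t=43: (idle)
t=44: (idle)

completion order = B, E, G, C, H, D, A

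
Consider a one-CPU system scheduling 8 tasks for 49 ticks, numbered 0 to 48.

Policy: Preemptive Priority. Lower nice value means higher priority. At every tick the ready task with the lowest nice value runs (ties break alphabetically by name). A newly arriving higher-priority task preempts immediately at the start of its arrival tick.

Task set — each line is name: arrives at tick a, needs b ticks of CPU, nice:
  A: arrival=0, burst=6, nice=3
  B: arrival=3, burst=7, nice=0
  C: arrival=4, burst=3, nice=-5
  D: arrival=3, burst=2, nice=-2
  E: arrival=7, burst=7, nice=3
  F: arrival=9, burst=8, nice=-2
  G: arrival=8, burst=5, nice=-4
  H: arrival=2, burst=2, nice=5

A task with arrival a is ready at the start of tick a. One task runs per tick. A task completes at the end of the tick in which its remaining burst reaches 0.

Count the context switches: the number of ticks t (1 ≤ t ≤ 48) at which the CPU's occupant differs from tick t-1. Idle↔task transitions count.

context switches = 10

t=0: ready={A} → run A
t=1: ready={A} → run A
t=2: ready={A,H} → run A
t=3: ready={A,B,D,H} → run D
t=4: ready={A,B,C,D,H} → run C
t=5: ready={A,B,C,D,H} → run C
t=6: ready={A,B,C,D,H} → run C
t=7: ready={A,B,D,E,H} → run D
t=8: ready={A,B,E,G,H} → run G
t=9: ready={A,B,E,F,G,H} → run G
t=10: ready={A,B,E,F,G,H} → run G
t=11: ready={A,B,E,F,G,H} → run G
t=12: ready={A,B,E,F,G,H} → run G
t=13: ready={A,B,E,F,H} → run F
t=14: ready={A,B,E,F,H} → run F
t=15: ready={A,B,E,F,H} → run F
t=16: ready={A,B,E,F,H} → run F
t=17: ready={A,B,E,F,H} → run F
t=18: ready={A,B,E,F,H} → run F
t=19: ready={A,B,E,F,H} → run F
t=20: ready={A,B,E,F,H} → run F
t=21: ready={A,B,E,H} → run B
t=22: ready={A,B,E,H} → run B
t=23: ready={A,B,E,H} → run B
t=24: ready={A,B,E,H} → run B
t=25: ready={A,B,E,H} → run B
t=26: ready={A,B,E,H} → run B
t=27: ready={A,B,E,H} → run B
t=28: ready={A,E,H} → run A
t=29: ready={A,E,H} → run A
t=30: ready={A,E,H} → run A
t=31: ready={E,H} → run E
t=32: ready={E,H} → run E
t=33: ready={E,H} → run E
t=34: ready={E,H} → run E
t=35: ready={E,H} → run E
t=36: ready={E,H} → run E
t=37: ready={E,H} → run E
t=38: ready={H} → run H
t=39: ready={H} → run H
t=40: (idle)
t=41: (idle)
t=42: (idle)
t=43: (idle)
t=44: (idle)
t=45: (idle)
t=46: (idle)
t=47: (idle)
t=48: (idle)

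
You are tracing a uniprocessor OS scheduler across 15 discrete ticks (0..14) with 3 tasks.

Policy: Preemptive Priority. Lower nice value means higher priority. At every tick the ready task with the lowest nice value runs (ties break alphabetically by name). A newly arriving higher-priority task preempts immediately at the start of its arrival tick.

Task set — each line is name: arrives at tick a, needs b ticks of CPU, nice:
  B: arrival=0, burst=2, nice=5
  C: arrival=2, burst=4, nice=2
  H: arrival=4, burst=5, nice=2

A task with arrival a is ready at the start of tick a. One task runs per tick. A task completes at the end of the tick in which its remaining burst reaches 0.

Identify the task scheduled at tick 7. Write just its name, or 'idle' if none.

running at tick 7 = H

t=0: ready={B} → run B
t=1: ready={B} → run B
t=2: ready={C} → run C
t=3: ready={C} → run C
t=4: ready={C,H} → run C
t=5: ready={C,H} → run C
t=6: ready={H} → run H
t=7: ready={H} → run H
t=8: ready={H} → run H
t=9: ready={H} → run H
t=10: ready={H} → run H
t=11: (idle)
t=12: (idle)
t=13: (idle)
t=14: (idle)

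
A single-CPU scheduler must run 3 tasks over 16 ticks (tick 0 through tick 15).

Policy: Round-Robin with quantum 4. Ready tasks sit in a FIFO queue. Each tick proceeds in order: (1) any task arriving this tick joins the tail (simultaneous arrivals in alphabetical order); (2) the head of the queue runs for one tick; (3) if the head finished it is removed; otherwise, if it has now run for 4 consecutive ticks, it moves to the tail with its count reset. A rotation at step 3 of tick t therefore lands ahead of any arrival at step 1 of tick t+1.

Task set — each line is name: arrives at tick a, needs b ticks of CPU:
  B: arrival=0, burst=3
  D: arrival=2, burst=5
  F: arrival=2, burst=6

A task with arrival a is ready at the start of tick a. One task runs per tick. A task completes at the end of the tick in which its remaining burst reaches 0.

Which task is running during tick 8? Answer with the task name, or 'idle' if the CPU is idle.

t=0: queue=[B] q_used=0 → run B
t=1: queue=[B] q_used=1 → run B
t=2: queue=[B,D,F] q_used=2 → run B
t=3: queue=[D,F] q_used=0 → run D
t=4: queue=[D,F] q_used=1 → run D
t=5: queue=[D,F] q_used=2 → run D
t=6: queue=[D,F] q_used=3 → run D
t=7: queue=[F,D] q_used=0 → run F
t=8: queue=[F,D] q_used=1 → run F
t=9: queue=[F,D] q_used=2 → run F
t=10: queue=[F,D] q_used=3 → run F
t=11: queue=[D,F] q_used=0 → run D
t=12: queue=[F] q_used=0 → run F
t=13: queue=[F] q_used=1 → run F
t=14: (idle)
t=15: (idle)

running at tick 8 = F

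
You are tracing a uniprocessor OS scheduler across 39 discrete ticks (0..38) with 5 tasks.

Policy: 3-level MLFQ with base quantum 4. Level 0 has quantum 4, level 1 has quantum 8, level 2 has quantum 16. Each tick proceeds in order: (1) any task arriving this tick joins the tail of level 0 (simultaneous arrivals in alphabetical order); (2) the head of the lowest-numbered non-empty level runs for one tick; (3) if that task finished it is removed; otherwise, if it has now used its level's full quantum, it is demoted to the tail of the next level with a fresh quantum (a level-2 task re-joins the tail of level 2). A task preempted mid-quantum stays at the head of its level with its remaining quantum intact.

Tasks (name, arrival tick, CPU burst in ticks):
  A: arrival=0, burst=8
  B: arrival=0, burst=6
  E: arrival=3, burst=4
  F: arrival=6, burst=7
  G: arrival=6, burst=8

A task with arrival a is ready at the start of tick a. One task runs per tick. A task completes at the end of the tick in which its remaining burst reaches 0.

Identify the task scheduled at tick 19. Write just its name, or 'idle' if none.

running at tick 19 = G

t=0: L0/L1/L2 = AB/-/- → run A
t=1: L0/L1/L2 = AB/-/- → run A
t=2: L0/L1/L2 = AB/-/- → run A
t=3: L0/L1/L2 = ABE/-/- → run A
t=4: L0/L1/L2 = BE/A/- → run B
t=5: L0/L1/L2 = BE/A/- → run B
t=6: L0/L1/L2 = BEFG/A/- → run B
t=7: L0/L1/L2 = BEFG/A/- → run B
t=8: L0/L1/L2 = EFG/AB/- → run E
t=9: L0/L1/L2 = EFG/AB/- → run E
t=10: L0/L1/L2 = EFG/AB/- → run E
t=11: L0/L1/L2 = EFG/AB/- → run E
t=12: L0/L1/L2 = FG/AB/- → run F
t=13: L0/L1/L2 = FG/AB/- → run F
t=14: L0/L1/L2 = FG/AB/- → run F
t=15: L0/L1/L2 = FG/AB/- → run F
t=16: L0/L1/L2 = G/ABF/- → run G
t=17: L0/L1/L2 = G/ABF/- → run G
t=18: L0/L1/L2 = G/ABF/- → run G
t=19: L0/L1/L2 = G/ABF/- → run G
t=20: L0/L1/L2 = -/ABFG/- → run A
t=21: L0/L1/L2 = -/ABFG/- → run A
t=22: L0/L1/L2 = -/ABFG/- → run A
t=23: L0/L1/L2 = -/ABFG/- → run A
t=24: L0/L1/L2 = -/BFG/- → run B
t=25: L0/L1/L2 = -/BFG/- → run B
t=26: L0/L1/L2 = -/FG/- → run F
t=27: L0/L1/L2 = -/FG/- → run F
t=28: L0/L1/L2 = -/FG/- → run F
t=29: L0/L1/L2 = -/G/- → run G
t=30: L0/L1/L2 = -/G/- → run G
t=31: L0/L1/L2 = -/G/- → run G
t=32: L0/L1/L2 = -/G/- → run G
t=33: (idle)
t=34: (idle)
t=35: (idle)
t=36: (idle)
t=37: (idle)
t=38: (idle)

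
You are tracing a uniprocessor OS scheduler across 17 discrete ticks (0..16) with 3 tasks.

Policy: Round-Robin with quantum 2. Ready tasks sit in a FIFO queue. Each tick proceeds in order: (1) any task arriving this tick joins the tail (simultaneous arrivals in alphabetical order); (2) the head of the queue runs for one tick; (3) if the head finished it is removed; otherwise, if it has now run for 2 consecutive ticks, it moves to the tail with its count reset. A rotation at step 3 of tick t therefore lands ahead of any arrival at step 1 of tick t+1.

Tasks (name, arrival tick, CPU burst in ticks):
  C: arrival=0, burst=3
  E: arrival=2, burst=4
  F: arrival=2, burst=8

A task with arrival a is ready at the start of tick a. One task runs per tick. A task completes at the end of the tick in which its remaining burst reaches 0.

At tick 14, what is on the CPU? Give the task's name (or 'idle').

running at tick 14 = F

t=0: queue=[C] q_used=0 → run C
t=1: queue=[C] q_used=1 → run C
t=2: queue=[C,E,F] q_used=0 → run C
t=3: queue=[E,F] q_used=0 → run E
t=4: queue=[E,F] q_used=1 → run E
t=5: queue=[F,E] q_used=0 → run F
t=6: queue=[F,E] q_used=1 → run F
t=7: queue=[E,F] q_used=0 → run E
t=8: queue=[E,F] q_used=1 → run E
t=9: queue=[F] q_used=0 → run F
t=10: queue=[F] q_used=1 → run F
t=11: queue=[F] q_used=0 → run F
t=12: queue=[F] q_used=1 → run F
t=13: queue=[F] q_used=0 → run F
t=14: queue=[F] q_used=1 → run F
t=15: (idle)
t=16: (idle)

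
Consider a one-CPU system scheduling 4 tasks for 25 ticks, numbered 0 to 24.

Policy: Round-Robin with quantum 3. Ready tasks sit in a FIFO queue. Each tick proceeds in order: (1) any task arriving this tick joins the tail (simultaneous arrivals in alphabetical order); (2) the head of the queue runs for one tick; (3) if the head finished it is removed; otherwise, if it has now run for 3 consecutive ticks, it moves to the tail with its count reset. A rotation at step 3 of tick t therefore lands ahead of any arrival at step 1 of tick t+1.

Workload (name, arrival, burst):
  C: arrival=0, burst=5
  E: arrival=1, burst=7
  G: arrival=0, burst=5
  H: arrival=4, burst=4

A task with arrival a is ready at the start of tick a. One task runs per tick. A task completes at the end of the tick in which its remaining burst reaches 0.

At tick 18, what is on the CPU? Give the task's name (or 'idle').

running at tick 18 = E

t=0: queue=[C,G] q_used=0 → run C
t=1: queue=[C,G,E] q_used=1 → run C
t=2: queue=[C,G,E] q_used=2 → run C
t=3: queue=[G,E,C] q_used=0 → run G
t=4: queue=[G,E,C,H] q_used=1 → run G
t=5: queue=[G,E,C,H] q_used=2 → run G
t=6: queue=[E,C,H,G] q_used=0 → run E
t=7: queue=[E,C,H,G] q_used=1 → run E
t=8: queue=[E,C,H,G] q_used=2 → run E
t=9: queue=[C,H,G,E] q_used=0 → run C
t=10: queue=[C,H,G,E] q_used=1 → run C
t=11: queue=[H,G,E] q_used=0 → run H
t=12: queue=[H,G,E] q_used=1 → run H
t=13: queue=[H,G,E] q_used=2 → run H
t=14: queue=[G,E,H] q_used=0 → run G
t=15: queue=[G,E,H] q_used=1 → run G
t=16: queue=[E,H] q_used=0 → run E
t=17: queue=[E,H] q_used=1 → run E
t=18: queue=[E,H] q_used=2 → run E
t=19: queue=[H,E] q_used=0 → run H
t=20: queue=[E] q_used=0 → run E
t=21: (idle)
t=22: (idle)
t=23: (idle)
t=24: (idle)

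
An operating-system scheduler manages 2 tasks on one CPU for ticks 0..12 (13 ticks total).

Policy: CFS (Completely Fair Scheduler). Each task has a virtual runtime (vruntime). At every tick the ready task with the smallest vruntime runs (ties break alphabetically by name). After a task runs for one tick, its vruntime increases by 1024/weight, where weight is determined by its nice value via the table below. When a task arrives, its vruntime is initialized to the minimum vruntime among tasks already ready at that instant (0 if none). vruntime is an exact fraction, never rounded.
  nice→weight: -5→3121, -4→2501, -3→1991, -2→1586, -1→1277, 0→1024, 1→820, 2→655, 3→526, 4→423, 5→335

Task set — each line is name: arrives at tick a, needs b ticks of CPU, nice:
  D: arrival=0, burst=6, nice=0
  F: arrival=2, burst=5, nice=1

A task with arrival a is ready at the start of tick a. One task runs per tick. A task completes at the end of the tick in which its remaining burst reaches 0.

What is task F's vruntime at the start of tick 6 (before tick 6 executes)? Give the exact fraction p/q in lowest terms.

vruntime(F, start of tick 6) = 922/205

t=0: vr[D=0] → run D
t=1: vr[D=1] → run D
t=2: vr[D=2 F=2] → run D
t=3: vr[D=3 F=2] → run F
t=4: vr[D=3 F=666/205] → run D
t=5: vr[D=4 F=666/205] → run F
t=6: vr[D=4 F=922/205] → run D
t=7: vr[D=5 F=922/205] → run F
t=8: vr[D=5 F=1178/205] → run D
t=9: vr[F=1178/205] → run F
t=10: vr[F=1434/205] → run F
t=11: (idle)
t=12: (idle)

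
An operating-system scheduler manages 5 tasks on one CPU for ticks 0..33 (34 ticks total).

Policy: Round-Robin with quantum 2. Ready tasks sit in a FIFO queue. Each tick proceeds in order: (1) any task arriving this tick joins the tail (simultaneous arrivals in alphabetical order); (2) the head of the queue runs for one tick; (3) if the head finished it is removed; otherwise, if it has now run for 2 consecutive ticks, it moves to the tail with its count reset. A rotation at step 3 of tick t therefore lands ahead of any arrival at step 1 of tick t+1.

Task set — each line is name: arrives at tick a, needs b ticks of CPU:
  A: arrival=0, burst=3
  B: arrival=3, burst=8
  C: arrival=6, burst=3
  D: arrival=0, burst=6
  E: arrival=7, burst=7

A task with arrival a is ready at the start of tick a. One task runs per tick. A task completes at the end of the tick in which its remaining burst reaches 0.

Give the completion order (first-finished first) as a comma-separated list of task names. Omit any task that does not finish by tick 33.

completion order = A, D, C, B, E

t=0: queue=[A,D] q_used=0 → run A
t=1: queue=[A,D] q_used=1 → run A
t=2: queue=[D,A] q_used=0 → run D
t=3: queue=[D,A,B] q_used=1 → run D
t=4: queue=[A,B,D] q_used=0 → run A
t=5: queue=[B,D] q_used=0 → run B
t=6: queue=[B,D,C] q_used=1 → run B
t=7: queue=[D,C,B,E] q_used=0 → run D
t=8: queue=[D,C,B,E] q_used=1 → run D
t=9: queue=[C,B,E,D] q_used=0 → run C
t=10: queue=[C,B,E,D] q_used=1 → run C
t=11: queue=[B,E,D,C] q_used=0 → run B
t=12: queue=[B,E,D,C] q_used=1 → run B
t=13: queue=[E,D,C,B] q_used=0 → run E
t=14: queue=[E,D,C,B] q_used=1 → run E
t=15: queue=[D,C,B,E] q_used=0 → run D
t=16: queue=[D,C,B,E] q_used=1 → run D
t=17: queue=[C,B,E] q_used=0 → run C
t=18: queue=[B,E] q_used=0 → run B
t=19: queue=[B,E] q_used=1 → run B
t=20: queue=[E,B] q_used=0 → run E
t=21: queue=[E,B] q_used=1 → run E
t=22: queue=[B,E] q_used=0 → run B
t=23: queue=[B,E] q_used=1 → run B
t=24: queue=[E] q_used=0 → run E
t=25: queue=[E] q_used=1 → run E
t=26: queue=[E] q_used=0 → run E
t=27: (idle)
t=28: (idle)
t=29: (idle)
t=30: (idle)
t=31: (idle)
t=32: (idle)
t=33: (idle)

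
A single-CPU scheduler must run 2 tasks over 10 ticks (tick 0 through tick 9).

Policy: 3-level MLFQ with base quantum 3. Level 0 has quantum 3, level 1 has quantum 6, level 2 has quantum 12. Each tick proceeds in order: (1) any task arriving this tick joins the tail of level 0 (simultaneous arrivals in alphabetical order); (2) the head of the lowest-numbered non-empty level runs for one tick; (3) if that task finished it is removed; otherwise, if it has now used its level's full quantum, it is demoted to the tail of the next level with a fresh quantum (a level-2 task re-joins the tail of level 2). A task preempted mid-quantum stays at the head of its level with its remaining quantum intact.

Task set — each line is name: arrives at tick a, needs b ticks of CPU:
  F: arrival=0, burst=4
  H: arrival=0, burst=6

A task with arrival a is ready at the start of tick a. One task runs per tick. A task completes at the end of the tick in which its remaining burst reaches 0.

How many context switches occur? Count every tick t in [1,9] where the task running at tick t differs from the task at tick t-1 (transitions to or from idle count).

t=0: L0/L1/L2 = FH/-/- → run F
t=1: L0/L1/L2 = FH/-/- → run F
t=2: L0/L1/L2 = FH/-/- → run F
t=3: L0/L1/L2 = H/F/- → run H
t=4: L0/L1/L2 = H/F/- → run H
t=5: L0/L1/L2 = H/F/- → run H
t=6: L0/L1/L2 = -/FH/- → run F
t=7: L0/L1/L2 = -/H/- → run H
t=8: L0/L1/L2 = -/H/- → run H
t=9: L0/L1/L2 = -/H/- → run H

context switches = 3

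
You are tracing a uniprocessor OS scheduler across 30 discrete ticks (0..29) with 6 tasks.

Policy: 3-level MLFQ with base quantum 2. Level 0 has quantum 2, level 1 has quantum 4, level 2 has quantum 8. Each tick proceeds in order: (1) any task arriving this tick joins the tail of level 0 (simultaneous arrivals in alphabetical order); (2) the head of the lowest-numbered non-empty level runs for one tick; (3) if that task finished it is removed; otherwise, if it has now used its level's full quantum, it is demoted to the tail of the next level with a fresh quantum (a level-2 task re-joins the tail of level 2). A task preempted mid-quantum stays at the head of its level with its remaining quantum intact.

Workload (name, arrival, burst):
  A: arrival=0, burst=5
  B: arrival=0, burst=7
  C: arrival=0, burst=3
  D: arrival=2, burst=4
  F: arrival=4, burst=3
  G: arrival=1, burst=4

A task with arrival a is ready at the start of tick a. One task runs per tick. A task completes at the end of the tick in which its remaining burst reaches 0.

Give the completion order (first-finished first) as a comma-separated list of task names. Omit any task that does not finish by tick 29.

completion order = A, C, G, D, F, B

t=0: L0/L1/L2 = ABC/-/- → run A
t=1: L0/L1/L2 = ABCG/-/- → run A
t=2: L0/L1/L2 = BCGD/A/- → run B
t=3: L0/L1/L2 = BCGD/A/- → run B
t=4: L0/L1/L2 = CGDF/AB/- → run C
t=5: L0/L1/L2 = CGDF/AB/- → run C
t=6: L0/L1/L2 = GDF/ABC/- → run G
t=7: L0/L1/L2 = GDF/ABC/- → run G
t=8: L0/L1/L2 = DF/ABCG/- → run D
t=9: L0/L1/L2 = DF/ABCG/- → run D
t=10: L0/L1/L2 = F/ABCGD/- → run F
t=11: L0/L1/L2 = F/ABCGD/- → run F
t=12: L0/L1/L2 = -/ABCGDF/- → run A
t=13: L0/L1/L2 = -/ABCGDF/- → run A
t=14: L0/L1/L2 = -/ABCGDF/- → run A
t=15: L0/L1/L2 = -/BCGDF/- → run B
t=16: L0/L1/L2 = -/BCGDF/- → run B
t=17: L0/L1/L2 = -/BCGDF/- → run B
t=18: L0/L1/L2 = -/BCGDF/- → run B
t=19: L0/L1/L2 = -/CGDF/B → run C
t=20: L0/L1/L2 = -/GDF/B → run G
t=21: L0/L1/L2 = -/GDF/B → run G
t=22: L0/L1/L2 = -/DF/B → run D
t=23: L0/L1/L2 = -/DF/B → run D
t=24: L0/L1/L2 = -/F/B → run F
t=25: L0/L1/L2 = -/-/B → run B
t=26: (idle)
t=27: (idle)
t=28: (idle)
t=29: (idle)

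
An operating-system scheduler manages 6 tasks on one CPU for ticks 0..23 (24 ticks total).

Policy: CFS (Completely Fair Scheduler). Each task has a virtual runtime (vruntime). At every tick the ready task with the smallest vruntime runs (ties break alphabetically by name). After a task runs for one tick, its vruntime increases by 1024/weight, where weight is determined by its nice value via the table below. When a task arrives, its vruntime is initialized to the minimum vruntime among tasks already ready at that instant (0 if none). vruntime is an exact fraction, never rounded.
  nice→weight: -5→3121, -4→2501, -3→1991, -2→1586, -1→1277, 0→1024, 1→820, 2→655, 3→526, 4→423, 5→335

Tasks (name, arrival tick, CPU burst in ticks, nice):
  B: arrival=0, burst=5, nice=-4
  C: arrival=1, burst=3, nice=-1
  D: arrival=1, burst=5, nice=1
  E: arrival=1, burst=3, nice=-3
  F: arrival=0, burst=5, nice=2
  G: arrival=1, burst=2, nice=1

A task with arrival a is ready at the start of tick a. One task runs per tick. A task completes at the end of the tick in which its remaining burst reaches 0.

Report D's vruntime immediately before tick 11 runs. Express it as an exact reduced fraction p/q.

t=0: vr[B=0 F=0] → run B
t=1: vr[B=1024/2501 C=0 D=0 E=0 F=0 G=0] → run C
t=2: vr[B=1024/2501 C=1024/1277 D=0 E=0 F=0 G=0] → run D
t=3: vr[B=1024/2501 C=1024/1277 D=256/205 E=0 F=0 G=0] → run E
t=4: vr[B=1024/2501 C=1024/1277 D=256/205 E=1024/1991 F=0 G=0] → run F
t=5: vr[B=1024/2501 C=1024/1277 D=256/205 E=1024/1991 F=1024/655 G=0] → run G
t=6: vr[B=1024/2501 C=1024/1277 D=256/205 E=1024/1991 F=1024/655 G=256/205] → run B
t=7: vr[B=2048/2501 C=1024/1277 D=256/205 E=1024/1991 F=1024/655 G=256/205] → run E
t=8: vr[B=2048/2501 C=1024/1277 D=256/205 E=2048/1991 F=1024/655 G=256/205] → run C
t=9: vr[B=2048/2501 C=2048/1277 D=256/205 E=2048/1991 F=1024/655 G=256/205] → run B
t=10: vr[B=3072/2501 C=2048/1277 D=256/205 E=2048/1991 F=1024/655 G=256/205] → run E
t=11: vr[B=3072/2501 C=2048/1277 D=256/205 F=1024/655 G=256/205] → run B
t=12: vr[B=4096/2501 C=2048/1277 D=256/205 F=1024/655 G=256/205] → run D
t=13: vr[B=4096/2501 C=2048/1277 D=512/205 F=1024/655 G=256/205] → run G
t=14: vr[B=4096/2501 C=2048/1277 D=512/205 F=1024/655] → run F
t=15: vr[B=4096/2501 C=2048/1277 D=512/205 F=2048/655] → run C
t=16: vr[B=4096/2501 D=512/205 F=2048/655] → run B
t=17: vr[D=512/205 F=2048/655] → run D
t=18: vr[D=768/205 F=2048/655] → run F
t=19: vr[D=768/205 F=3072/655] → run D
t=20: vr[D=1024/205 F=3072/655] → run F
t=21: vr[D=1024/205 F=4096/655] → run D
t=22: vr[F=4096/655] → run F
t=23: (idle)

vruntime(D, start of tick 11) = 256/205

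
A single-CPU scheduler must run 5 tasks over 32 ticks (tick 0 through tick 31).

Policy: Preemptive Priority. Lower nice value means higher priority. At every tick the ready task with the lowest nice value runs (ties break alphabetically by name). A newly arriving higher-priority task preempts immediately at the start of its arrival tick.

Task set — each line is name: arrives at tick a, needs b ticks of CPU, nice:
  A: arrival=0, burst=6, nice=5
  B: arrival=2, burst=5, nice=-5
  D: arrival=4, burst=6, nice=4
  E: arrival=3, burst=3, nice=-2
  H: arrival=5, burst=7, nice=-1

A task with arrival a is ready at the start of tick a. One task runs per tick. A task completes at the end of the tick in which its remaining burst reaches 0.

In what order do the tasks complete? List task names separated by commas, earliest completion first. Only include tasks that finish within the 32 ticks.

completion order = B, E, H, D, A

t=0: ready={A} → run A
t=1: ready={A} → run A
t=2: ready={A,B} → run B
t=3: ready={A,B,E} → run B
t=4: ready={A,B,D,E} → run B
t=5: ready={A,B,D,E,H} → run B
t=6: ready={A,B,D,E,H} → run B
t=7: ready={A,D,E,H} → run E
t=8: ready={A,D,E,H} → run E
t=9: ready={A,D,E,H} → run E
t=10: ready={A,D,H} → run H
t=11: ready={A,D,H} → run H
t=12: ready={A,D,H} → run H
t=13: ready={A,D,H} → run H
t=14: ready={A,D,H} → run H
t=15: ready={A,D,H} → run H
t=16: ready={A,D,H} → run H
t=17: ready={A,D} → run D
t=18: ready={A,D} → run D
t=19: ready={A,D} → run D
t=20: ready={A,D} → run D
t=21: ready={A,D} → run D
t=22: ready={A,D} → run D
t=23: ready={A} → run A
t=24: ready={A} → run A
t=25: ready={A} → run A
t=26: ready={A} → run A
t=27: (idle)
t=28: (idle)
t=29: (idle)
t=30: (idle)
t=31: (idle)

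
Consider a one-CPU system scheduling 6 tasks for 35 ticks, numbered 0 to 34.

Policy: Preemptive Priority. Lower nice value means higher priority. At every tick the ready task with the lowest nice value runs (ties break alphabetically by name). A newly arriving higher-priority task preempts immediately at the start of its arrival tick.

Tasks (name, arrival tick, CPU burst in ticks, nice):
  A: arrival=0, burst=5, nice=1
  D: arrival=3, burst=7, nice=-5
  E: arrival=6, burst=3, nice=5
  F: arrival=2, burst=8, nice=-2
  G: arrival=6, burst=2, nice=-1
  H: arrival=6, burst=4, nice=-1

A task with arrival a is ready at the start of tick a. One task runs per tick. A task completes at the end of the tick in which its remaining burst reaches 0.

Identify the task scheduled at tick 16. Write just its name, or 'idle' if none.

running at tick 16 = F

t=0: ready={A} → run A
t=1: ready={A} → run A
t=2: ready={A,F} → run F
t=3: ready={A,D,F} → run D
t=4: ready={A,D,F} → run D
t=5: ready={A,D,F} → run D
t=6: ready={A,D,E,F,G,H} → run D
t=7: ready={A,D,E,F,G,H} → run D
t=8: ready={A,D,E,F,G,H} → run D
t=9: ready={A,D,E,F,G,H} → run D
t=10: ready={A,E,F,G,H} → run F
t=11: ready={A,E,F,G,H} → run F
t=12: ready={A,E,F,G,H} → run F
t=13: ready={A,E,F,G,H} → run F
t=14: ready={A,E,F,G,H} → run F
t=15: ready={A,E,F,G,H} → run F
t=16: ready={A,E,F,G,H} → run F
t=17: ready={A,E,G,H} → run G
t=18: ready={A,E,G,H} → run G
t=19: ready={A,E,H} → run H
t=20: ready={A,E,H} → run H
t=21: ready={A,E,H} → run H
t=22: ready={A,E,H} → run H
t=23: ready={A,E} → run A
t=24: ready={A,E} → run A
t=25: ready={A,E} → run A
t=26: ready={E} → run E
t=27: ready={E} → run E
t=28: ready={E} → run E
t=29: (idle)
t=30: (idle)
t=31: (idle)
t=32: (idle)
t=33: (idle)
t=34: (idle)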